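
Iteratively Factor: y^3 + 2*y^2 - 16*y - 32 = (y + 4)*(y^2 - 2*y - 8) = (y + 2)*(y + 4)*(y - 4)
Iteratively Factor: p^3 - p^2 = (p)*(p^2 - p) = p*(p - 1)*(p)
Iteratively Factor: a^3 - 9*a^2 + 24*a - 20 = (a - 5)*(a^2 - 4*a + 4) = (a - 5)*(a - 2)*(a - 2)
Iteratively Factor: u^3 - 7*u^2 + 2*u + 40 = (u + 2)*(u^2 - 9*u + 20) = (u - 4)*(u + 2)*(u - 5)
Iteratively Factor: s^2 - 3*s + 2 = (s - 1)*(s - 2)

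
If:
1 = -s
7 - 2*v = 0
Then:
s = -1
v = 7/2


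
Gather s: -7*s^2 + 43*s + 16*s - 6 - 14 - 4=-7*s^2 + 59*s - 24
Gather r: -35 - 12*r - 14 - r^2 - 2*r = -r^2 - 14*r - 49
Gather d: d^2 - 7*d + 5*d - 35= d^2 - 2*d - 35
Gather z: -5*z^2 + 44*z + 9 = -5*z^2 + 44*z + 9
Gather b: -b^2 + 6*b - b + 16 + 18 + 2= -b^2 + 5*b + 36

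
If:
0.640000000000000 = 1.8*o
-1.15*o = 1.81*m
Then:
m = -0.23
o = 0.36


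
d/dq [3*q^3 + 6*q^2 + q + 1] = 9*q^2 + 12*q + 1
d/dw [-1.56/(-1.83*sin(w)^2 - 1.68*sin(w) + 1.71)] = -(5.7096*sin(w) + 2.6208)*cos(w)/(1.83*sin(w)^2 + 1.68*sin(w) - 1.71)^2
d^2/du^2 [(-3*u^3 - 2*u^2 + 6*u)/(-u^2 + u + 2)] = 10*(u^3 + 6*u^2 + 4)/(u^6 - 3*u^5 - 3*u^4 + 11*u^3 + 6*u^2 - 12*u - 8)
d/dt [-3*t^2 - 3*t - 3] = -6*t - 3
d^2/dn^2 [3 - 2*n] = 0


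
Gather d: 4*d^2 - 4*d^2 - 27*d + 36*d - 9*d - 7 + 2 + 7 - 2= 0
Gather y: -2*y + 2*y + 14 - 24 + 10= 0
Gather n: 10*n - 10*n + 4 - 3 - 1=0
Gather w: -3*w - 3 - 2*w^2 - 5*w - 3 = -2*w^2 - 8*w - 6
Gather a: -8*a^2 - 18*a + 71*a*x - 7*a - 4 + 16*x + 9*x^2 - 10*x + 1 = -8*a^2 + a*(71*x - 25) + 9*x^2 + 6*x - 3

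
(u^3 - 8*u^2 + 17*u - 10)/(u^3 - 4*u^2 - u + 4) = (u^2 - 7*u + 10)/(u^2 - 3*u - 4)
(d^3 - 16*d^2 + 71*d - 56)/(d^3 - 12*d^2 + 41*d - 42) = (d^2 - 9*d + 8)/(d^2 - 5*d + 6)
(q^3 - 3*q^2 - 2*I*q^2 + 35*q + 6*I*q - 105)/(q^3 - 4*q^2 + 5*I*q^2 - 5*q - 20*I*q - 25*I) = (q^2 - q*(3 + 7*I) + 21*I)/(q^2 - 4*q - 5)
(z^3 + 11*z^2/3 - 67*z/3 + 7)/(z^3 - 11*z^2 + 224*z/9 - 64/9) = 3*(z^2 + 4*z - 21)/(3*z^2 - 32*z + 64)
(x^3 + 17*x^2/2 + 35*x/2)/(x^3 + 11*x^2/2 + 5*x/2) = (2*x + 7)/(2*x + 1)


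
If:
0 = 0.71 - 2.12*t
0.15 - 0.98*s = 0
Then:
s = 0.15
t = 0.33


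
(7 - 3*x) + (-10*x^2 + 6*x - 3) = -10*x^2 + 3*x + 4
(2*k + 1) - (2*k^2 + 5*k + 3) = -2*k^2 - 3*k - 2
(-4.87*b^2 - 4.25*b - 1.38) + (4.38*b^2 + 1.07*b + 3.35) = -0.49*b^2 - 3.18*b + 1.97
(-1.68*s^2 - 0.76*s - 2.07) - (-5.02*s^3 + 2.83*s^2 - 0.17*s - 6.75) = 5.02*s^3 - 4.51*s^2 - 0.59*s + 4.68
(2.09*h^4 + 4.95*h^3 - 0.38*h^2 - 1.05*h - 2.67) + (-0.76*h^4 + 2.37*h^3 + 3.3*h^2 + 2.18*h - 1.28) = 1.33*h^4 + 7.32*h^3 + 2.92*h^2 + 1.13*h - 3.95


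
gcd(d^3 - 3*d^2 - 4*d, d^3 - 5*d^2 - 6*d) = d^2 + d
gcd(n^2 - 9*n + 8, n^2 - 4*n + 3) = n - 1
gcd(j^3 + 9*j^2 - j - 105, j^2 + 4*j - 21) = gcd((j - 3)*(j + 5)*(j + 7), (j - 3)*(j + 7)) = j^2 + 4*j - 21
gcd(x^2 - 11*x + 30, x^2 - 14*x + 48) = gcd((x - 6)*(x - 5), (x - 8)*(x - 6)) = x - 6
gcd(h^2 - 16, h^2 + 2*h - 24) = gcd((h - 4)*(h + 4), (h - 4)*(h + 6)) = h - 4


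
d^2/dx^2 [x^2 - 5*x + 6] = 2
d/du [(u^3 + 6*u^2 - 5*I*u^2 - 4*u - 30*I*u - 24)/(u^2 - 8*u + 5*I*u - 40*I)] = (u^4 + u^3*(-16 + 10*I) + u^2*(-19 - 20*I) + u*(-352 - 480*I) - 1392 + 280*I)/(u^4 + u^3*(-16 + 10*I) + u^2*(39 - 160*I) + u*(400 + 640*I) - 1600)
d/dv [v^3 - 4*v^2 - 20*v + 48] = 3*v^2 - 8*v - 20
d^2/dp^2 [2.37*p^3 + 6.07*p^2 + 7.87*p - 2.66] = 14.22*p + 12.14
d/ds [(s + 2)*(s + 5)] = 2*s + 7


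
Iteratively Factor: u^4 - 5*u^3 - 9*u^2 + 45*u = (u)*(u^3 - 5*u^2 - 9*u + 45) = u*(u - 3)*(u^2 - 2*u - 15) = u*(u - 3)*(u + 3)*(u - 5)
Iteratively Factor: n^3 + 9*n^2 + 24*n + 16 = (n + 4)*(n^2 + 5*n + 4) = (n + 4)^2*(n + 1)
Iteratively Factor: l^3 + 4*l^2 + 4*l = (l + 2)*(l^2 + 2*l) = (l + 2)^2*(l)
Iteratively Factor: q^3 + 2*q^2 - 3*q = (q + 3)*(q^2 - q) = q*(q + 3)*(q - 1)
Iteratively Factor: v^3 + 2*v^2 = (v)*(v^2 + 2*v) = v*(v + 2)*(v)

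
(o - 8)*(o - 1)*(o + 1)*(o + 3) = o^4 - 5*o^3 - 25*o^2 + 5*o + 24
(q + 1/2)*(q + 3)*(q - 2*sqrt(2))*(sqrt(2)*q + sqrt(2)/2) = sqrt(2)*q^4 - 4*q^3 + 4*sqrt(2)*q^3 - 16*q^2 + 13*sqrt(2)*q^2/4 - 13*q + 3*sqrt(2)*q/4 - 3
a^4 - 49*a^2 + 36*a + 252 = (a - 6)*(a - 3)*(a + 2)*(a + 7)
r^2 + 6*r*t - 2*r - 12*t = (r - 2)*(r + 6*t)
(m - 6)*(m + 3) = m^2 - 3*m - 18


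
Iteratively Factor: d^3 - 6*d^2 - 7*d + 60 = (d + 3)*(d^2 - 9*d + 20) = (d - 5)*(d + 3)*(d - 4)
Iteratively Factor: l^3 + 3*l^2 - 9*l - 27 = (l - 3)*(l^2 + 6*l + 9) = (l - 3)*(l + 3)*(l + 3)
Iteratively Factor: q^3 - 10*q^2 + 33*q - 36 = (q - 4)*(q^2 - 6*q + 9) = (q - 4)*(q - 3)*(q - 3)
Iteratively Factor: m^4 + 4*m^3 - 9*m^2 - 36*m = (m - 3)*(m^3 + 7*m^2 + 12*m) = m*(m - 3)*(m^2 + 7*m + 12) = m*(m - 3)*(m + 4)*(m + 3)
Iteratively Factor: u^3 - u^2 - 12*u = (u)*(u^2 - u - 12) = u*(u - 4)*(u + 3)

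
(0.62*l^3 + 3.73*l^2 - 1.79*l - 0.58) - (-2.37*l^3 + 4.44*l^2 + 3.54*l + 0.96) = 2.99*l^3 - 0.71*l^2 - 5.33*l - 1.54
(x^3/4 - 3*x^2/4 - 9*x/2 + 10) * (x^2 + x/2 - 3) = x^5/4 - 5*x^4/8 - 45*x^3/8 + 10*x^2 + 37*x/2 - 30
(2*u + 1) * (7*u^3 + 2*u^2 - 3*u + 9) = 14*u^4 + 11*u^3 - 4*u^2 + 15*u + 9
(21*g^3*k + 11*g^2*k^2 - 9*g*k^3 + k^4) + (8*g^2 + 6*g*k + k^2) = 21*g^3*k + 11*g^2*k^2 + 8*g^2 - 9*g*k^3 + 6*g*k + k^4 + k^2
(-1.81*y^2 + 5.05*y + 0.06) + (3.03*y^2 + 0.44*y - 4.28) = 1.22*y^2 + 5.49*y - 4.22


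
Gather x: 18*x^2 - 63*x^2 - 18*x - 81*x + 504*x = -45*x^2 + 405*x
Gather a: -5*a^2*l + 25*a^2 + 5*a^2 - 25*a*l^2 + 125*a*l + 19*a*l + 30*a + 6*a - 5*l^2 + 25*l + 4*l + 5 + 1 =a^2*(30 - 5*l) + a*(-25*l^2 + 144*l + 36) - 5*l^2 + 29*l + 6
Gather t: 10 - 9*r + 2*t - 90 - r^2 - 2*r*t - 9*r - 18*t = -r^2 - 18*r + t*(-2*r - 16) - 80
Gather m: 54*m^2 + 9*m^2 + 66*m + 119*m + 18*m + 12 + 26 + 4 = 63*m^2 + 203*m + 42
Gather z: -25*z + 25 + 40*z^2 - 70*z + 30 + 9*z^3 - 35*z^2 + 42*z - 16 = 9*z^3 + 5*z^2 - 53*z + 39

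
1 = 1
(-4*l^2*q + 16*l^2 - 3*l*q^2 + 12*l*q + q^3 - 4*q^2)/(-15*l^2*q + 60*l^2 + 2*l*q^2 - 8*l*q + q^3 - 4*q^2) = (-4*l^2 - 3*l*q + q^2)/(-15*l^2 + 2*l*q + q^2)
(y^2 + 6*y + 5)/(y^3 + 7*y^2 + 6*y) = (y + 5)/(y*(y + 6))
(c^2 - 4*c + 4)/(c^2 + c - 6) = (c - 2)/(c + 3)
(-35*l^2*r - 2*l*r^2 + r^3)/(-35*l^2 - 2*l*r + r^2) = r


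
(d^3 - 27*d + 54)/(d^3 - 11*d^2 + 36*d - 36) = (d^2 + 3*d - 18)/(d^2 - 8*d + 12)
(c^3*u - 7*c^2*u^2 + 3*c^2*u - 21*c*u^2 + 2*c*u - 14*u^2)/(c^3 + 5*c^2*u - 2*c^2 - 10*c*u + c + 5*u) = u*(c^3 - 7*c^2*u + 3*c^2 - 21*c*u + 2*c - 14*u)/(c^3 + 5*c^2*u - 2*c^2 - 10*c*u + c + 5*u)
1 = 1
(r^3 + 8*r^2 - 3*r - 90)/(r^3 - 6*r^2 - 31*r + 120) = (r + 6)/(r - 8)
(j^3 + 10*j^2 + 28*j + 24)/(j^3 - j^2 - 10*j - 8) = (j^2 + 8*j + 12)/(j^2 - 3*j - 4)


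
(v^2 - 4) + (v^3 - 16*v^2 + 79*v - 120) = v^3 - 15*v^2 + 79*v - 124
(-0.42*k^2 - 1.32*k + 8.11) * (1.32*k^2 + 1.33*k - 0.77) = -0.5544*k^4 - 2.301*k^3 + 9.273*k^2 + 11.8027*k - 6.2447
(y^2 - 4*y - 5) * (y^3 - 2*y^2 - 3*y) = y^5 - 6*y^4 + 22*y^2 + 15*y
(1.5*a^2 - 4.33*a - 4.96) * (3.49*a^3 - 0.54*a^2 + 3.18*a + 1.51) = 5.235*a^5 - 15.9217*a^4 - 10.2022*a^3 - 8.826*a^2 - 22.3111*a - 7.4896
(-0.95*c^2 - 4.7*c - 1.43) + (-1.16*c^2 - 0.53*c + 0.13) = -2.11*c^2 - 5.23*c - 1.3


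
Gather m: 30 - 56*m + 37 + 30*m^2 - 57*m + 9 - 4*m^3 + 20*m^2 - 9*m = -4*m^3 + 50*m^2 - 122*m + 76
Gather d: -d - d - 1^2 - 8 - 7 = -2*d - 16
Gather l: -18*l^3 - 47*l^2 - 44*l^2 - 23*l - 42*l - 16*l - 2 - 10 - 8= -18*l^3 - 91*l^2 - 81*l - 20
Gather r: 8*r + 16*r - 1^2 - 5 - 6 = 24*r - 12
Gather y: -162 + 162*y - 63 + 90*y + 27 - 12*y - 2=240*y - 200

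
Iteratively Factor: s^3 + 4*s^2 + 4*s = (s)*(s^2 + 4*s + 4) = s*(s + 2)*(s + 2)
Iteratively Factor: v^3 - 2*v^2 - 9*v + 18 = (v + 3)*(v^2 - 5*v + 6) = (v - 2)*(v + 3)*(v - 3)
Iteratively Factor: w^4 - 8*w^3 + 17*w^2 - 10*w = (w - 1)*(w^3 - 7*w^2 + 10*w) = (w - 5)*(w - 1)*(w^2 - 2*w) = w*(w - 5)*(w - 1)*(w - 2)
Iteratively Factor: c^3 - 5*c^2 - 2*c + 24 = (c - 3)*(c^2 - 2*c - 8) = (c - 3)*(c + 2)*(c - 4)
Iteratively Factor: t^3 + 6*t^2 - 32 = (t - 2)*(t^2 + 8*t + 16) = (t - 2)*(t + 4)*(t + 4)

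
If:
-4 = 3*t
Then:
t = -4/3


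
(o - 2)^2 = o^2 - 4*o + 4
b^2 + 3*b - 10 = (b - 2)*(b + 5)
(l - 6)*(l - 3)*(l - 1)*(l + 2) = l^4 - 8*l^3 + 7*l^2 + 36*l - 36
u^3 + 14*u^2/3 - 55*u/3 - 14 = (u - 3)*(u + 2/3)*(u + 7)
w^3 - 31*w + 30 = (w - 5)*(w - 1)*(w + 6)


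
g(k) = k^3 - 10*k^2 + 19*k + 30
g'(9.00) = 82.00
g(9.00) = 120.00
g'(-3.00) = 106.00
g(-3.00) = -144.00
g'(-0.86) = 38.42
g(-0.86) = 5.63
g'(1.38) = -2.89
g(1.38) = 39.80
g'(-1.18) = 46.78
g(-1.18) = -7.99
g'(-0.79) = 36.67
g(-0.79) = 8.26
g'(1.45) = -3.69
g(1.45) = 39.57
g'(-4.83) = 185.59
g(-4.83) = -407.74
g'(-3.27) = 116.48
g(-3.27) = -174.02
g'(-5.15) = 201.57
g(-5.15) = -469.67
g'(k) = 3*k^2 - 20*k + 19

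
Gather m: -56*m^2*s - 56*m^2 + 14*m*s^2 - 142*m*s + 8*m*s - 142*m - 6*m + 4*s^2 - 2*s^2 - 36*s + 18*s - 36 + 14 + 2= m^2*(-56*s - 56) + m*(14*s^2 - 134*s - 148) + 2*s^2 - 18*s - 20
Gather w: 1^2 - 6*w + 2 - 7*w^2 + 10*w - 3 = -7*w^2 + 4*w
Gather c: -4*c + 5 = 5 - 4*c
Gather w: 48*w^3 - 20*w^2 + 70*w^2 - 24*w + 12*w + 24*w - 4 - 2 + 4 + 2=48*w^3 + 50*w^2 + 12*w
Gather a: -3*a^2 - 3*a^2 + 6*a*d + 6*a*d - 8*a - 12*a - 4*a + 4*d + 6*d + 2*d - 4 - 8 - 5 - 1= -6*a^2 + a*(12*d - 24) + 12*d - 18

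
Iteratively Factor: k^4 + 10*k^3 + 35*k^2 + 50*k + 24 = (k + 4)*(k^3 + 6*k^2 + 11*k + 6) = (k + 1)*(k + 4)*(k^2 + 5*k + 6) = (k + 1)*(k + 2)*(k + 4)*(k + 3)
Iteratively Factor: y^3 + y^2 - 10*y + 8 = (y - 1)*(y^2 + 2*y - 8) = (y - 1)*(y + 4)*(y - 2)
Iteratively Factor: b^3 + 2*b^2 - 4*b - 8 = (b - 2)*(b^2 + 4*b + 4) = (b - 2)*(b + 2)*(b + 2)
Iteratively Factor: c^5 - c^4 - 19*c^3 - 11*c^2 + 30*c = (c)*(c^4 - c^3 - 19*c^2 - 11*c + 30) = c*(c + 2)*(c^3 - 3*c^2 - 13*c + 15) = c*(c - 1)*(c + 2)*(c^2 - 2*c - 15) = c*(c - 1)*(c + 2)*(c + 3)*(c - 5)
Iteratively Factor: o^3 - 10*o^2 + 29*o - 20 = (o - 4)*(o^2 - 6*o + 5) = (o - 5)*(o - 4)*(o - 1)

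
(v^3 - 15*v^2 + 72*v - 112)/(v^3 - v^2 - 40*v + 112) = (v - 7)/(v + 7)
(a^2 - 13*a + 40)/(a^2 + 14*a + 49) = (a^2 - 13*a + 40)/(a^2 + 14*a + 49)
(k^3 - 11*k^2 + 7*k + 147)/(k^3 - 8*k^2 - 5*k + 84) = (k - 7)/(k - 4)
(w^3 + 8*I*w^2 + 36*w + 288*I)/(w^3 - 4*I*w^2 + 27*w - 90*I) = (w^2 + 14*I*w - 48)/(w^2 + 2*I*w + 15)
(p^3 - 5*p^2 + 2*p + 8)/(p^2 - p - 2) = p - 4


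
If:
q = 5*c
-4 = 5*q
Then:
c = -4/25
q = -4/5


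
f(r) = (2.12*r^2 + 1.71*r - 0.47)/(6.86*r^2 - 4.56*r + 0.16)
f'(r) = (4.56 - 13.72*r)*(2.12*r^2 + 1.71*r - 0.47)/(6.86*r^2 - 4.56*r + 0.16)^2 + (4.24*r + 1.71)/(6.86*r^2 - 4.56*r + 0.16) = (-21.3978*r^2 + 7.1268*r - 1.8696)/(47.0596*r^4 - 62.5632*r^3 + 22.9888*r^2 - 1.4592*r + 0.0256)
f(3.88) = 0.44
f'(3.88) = -0.04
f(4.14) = 0.43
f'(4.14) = -0.03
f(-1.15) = 0.03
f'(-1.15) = -0.18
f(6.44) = 0.39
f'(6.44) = -0.01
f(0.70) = 5.36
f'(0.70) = -67.88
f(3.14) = 0.48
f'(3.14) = -0.07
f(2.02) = 0.61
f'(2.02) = -0.21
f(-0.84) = -0.05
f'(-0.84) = -0.29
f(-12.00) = 0.27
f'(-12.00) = -0.00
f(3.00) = 0.49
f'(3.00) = -0.07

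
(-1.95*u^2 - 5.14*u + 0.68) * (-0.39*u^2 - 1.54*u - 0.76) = 0.7605*u^4 + 5.0076*u^3 + 9.1324*u^2 + 2.8592*u - 0.5168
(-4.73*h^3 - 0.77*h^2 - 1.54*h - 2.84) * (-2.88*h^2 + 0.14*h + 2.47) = 13.6224*h^5 + 1.5554*h^4 - 7.3557*h^3 + 6.0617*h^2 - 4.2014*h - 7.0148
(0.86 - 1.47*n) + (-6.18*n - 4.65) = -7.65*n - 3.79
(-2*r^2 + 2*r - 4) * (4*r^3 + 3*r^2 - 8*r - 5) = -8*r^5 + 2*r^4 + 6*r^3 - 18*r^2 + 22*r + 20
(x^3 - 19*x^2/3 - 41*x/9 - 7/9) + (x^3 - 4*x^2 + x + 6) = 2*x^3 - 31*x^2/3 - 32*x/9 + 47/9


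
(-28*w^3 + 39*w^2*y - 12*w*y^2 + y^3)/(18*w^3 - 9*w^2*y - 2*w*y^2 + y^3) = (-28*w^3 + 39*w^2*y - 12*w*y^2 + y^3)/(18*w^3 - 9*w^2*y - 2*w*y^2 + y^3)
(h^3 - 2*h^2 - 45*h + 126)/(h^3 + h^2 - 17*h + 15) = (h^2 + h - 42)/(h^2 + 4*h - 5)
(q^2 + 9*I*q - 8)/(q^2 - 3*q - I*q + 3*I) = (q^2 + 9*I*q - 8)/(q^2 - 3*q - I*q + 3*I)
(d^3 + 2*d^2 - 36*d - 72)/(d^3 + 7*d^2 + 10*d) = (d^2 - 36)/(d*(d + 5))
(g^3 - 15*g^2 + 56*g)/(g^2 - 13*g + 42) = g*(g - 8)/(g - 6)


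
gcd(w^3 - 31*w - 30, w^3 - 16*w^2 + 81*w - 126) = w - 6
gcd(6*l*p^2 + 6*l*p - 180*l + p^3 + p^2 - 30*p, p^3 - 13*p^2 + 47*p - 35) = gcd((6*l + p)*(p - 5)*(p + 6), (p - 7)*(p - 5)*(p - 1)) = p - 5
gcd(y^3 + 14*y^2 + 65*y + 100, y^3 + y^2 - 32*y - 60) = y + 5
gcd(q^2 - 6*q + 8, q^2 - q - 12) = q - 4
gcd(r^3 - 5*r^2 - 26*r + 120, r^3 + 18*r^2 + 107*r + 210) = r + 5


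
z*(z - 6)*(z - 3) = z^3 - 9*z^2 + 18*z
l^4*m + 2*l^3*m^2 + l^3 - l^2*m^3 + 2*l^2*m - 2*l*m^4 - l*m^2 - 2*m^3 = (l - m)*(l + m)*(l + 2*m)*(l*m + 1)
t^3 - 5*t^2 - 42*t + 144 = (t - 8)*(t - 3)*(t + 6)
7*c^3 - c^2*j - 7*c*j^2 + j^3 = (-7*c + j)*(-c + j)*(c + j)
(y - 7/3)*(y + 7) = y^2 + 14*y/3 - 49/3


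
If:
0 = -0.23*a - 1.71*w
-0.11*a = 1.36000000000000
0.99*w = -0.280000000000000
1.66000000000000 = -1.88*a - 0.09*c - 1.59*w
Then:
No Solution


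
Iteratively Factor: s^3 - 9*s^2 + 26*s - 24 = (s - 2)*(s^2 - 7*s + 12) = (s - 4)*(s - 2)*(s - 3)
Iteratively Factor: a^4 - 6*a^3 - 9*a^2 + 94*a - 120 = (a - 2)*(a^3 - 4*a^2 - 17*a + 60) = (a - 3)*(a - 2)*(a^2 - a - 20) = (a - 3)*(a - 2)*(a + 4)*(a - 5)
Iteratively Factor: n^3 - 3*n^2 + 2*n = (n - 2)*(n^2 - n) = n*(n - 2)*(n - 1)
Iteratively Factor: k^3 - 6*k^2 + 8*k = (k - 4)*(k^2 - 2*k) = k*(k - 4)*(k - 2)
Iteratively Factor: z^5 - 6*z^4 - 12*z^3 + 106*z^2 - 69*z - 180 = (z + 4)*(z^4 - 10*z^3 + 28*z^2 - 6*z - 45) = (z - 3)*(z + 4)*(z^3 - 7*z^2 + 7*z + 15) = (z - 3)^2*(z + 4)*(z^2 - 4*z - 5) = (z - 3)^2*(z + 1)*(z + 4)*(z - 5)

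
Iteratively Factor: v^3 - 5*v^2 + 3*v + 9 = (v - 3)*(v^2 - 2*v - 3) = (v - 3)*(v + 1)*(v - 3)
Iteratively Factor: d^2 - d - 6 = (d + 2)*(d - 3)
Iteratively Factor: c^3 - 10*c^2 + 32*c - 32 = (c - 4)*(c^2 - 6*c + 8) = (c - 4)*(c - 2)*(c - 4)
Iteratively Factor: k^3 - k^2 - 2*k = (k + 1)*(k^2 - 2*k) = (k - 2)*(k + 1)*(k)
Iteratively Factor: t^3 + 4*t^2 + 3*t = (t + 3)*(t^2 + t) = t*(t + 3)*(t + 1)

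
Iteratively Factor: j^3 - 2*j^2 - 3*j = (j - 3)*(j^2 + j) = j*(j - 3)*(j + 1)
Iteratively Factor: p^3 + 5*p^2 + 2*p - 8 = (p + 4)*(p^2 + p - 2) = (p - 1)*(p + 4)*(p + 2)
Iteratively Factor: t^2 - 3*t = (t - 3)*(t)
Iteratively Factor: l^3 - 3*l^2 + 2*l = (l)*(l^2 - 3*l + 2) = l*(l - 2)*(l - 1)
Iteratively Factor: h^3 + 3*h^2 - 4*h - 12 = (h + 3)*(h^2 - 4) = (h - 2)*(h + 3)*(h + 2)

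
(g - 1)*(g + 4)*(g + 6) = g^3 + 9*g^2 + 14*g - 24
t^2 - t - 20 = (t - 5)*(t + 4)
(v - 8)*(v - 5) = v^2 - 13*v + 40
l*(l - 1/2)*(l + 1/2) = l^3 - l/4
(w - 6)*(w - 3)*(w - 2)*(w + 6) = w^4 - 5*w^3 - 30*w^2 + 180*w - 216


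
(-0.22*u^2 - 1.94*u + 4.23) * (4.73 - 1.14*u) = 0.2508*u^3 + 1.171*u^2 - 13.9984*u + 20.0079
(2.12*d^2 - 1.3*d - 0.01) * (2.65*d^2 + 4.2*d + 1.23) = 5.618*d^4 + 5.459*d^3 - 2.8789*d^2 - 1.641*d - 0.0123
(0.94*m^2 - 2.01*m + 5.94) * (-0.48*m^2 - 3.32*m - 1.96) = -0.4512*m^4 - 2.156*m^3 + 1.9796*m^2 - 15.7812*m - 11.6424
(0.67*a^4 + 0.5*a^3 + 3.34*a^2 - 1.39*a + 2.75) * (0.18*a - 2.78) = 0.1206*a^5 - 1.7726*a^4 - 0.7888*a^3 - 9.5354*a^2 + 4.3592*a - 7.645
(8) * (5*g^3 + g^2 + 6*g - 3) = 40*g^3 + 8*g^2 + 48*g - 24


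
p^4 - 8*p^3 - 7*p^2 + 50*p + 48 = (p - 8)*(p - 3)*(p + 1)*(p + 2)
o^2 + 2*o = o*(o + 2)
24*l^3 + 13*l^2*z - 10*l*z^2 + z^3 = (-8*l + z)*(-3*l + z)*(l + z)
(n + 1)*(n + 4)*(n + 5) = n^3 + 10*n^2 + 29*n + 20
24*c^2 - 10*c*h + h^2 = (-6*c + h)*(-4*c + h)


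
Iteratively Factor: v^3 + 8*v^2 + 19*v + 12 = (v + 4)*(v^2 + 4*v + 3) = (v + 3)*(v + 4)*(v + 1)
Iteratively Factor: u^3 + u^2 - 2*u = (u - 1)*(u^2 + 2*u) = (u - 1)*(u + 2)*(u)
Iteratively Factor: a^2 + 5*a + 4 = (a + 4)*(a + 1)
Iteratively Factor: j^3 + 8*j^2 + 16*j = (j + 4)*(j^2 + 4*j) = j*(j + 4)*(j + 4)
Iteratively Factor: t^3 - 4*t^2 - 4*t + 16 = (t + 2)*(t^2 - 6*t + 8) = (t - 4)*(t + 2)*(t - 2)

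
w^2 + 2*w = w*(w + 2)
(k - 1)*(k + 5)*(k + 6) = k^3 + 10*k^2 + 19*k - 30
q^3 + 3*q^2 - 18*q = q*(q - 3)*(q + 6)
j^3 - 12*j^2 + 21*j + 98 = (j - 7)^2*(j + 2)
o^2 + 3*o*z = o*(o + 3*z)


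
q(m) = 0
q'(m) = 0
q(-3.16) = 0.00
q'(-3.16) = 0.00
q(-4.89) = 0.00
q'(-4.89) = 0.00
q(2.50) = 0.00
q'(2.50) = 0.00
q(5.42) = 0.00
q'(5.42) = 0.00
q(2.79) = 0.00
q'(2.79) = 0.00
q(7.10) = 0.00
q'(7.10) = 0.00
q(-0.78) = 0.00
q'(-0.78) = 0.00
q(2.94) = 0.00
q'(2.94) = 0.00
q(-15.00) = 0.00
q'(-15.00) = 0.00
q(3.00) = 0.00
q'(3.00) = 0.00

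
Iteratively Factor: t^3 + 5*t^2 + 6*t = (t)*(t^2 + 5*t + 6) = t*(t + 2)*(t + 3)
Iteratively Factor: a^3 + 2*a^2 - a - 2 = (a + 1)*(a^2 + a - 2) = (a - 1)*(a + 1)*(a + 2)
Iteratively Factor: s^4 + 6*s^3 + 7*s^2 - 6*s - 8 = (s - 1)*(s^3 + 7*s^2 + 14*s + 8) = (s - 1)*(s + 2)*(s^2 + 5*s + 4) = (s - 1)*(s + 1)*(s + 2)*(s + 4)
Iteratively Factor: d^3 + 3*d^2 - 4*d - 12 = (d + 2)*(d^2 + d - 6) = (d + 2)*(d + 3)*(d - 2)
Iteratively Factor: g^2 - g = (g - 1)*(g)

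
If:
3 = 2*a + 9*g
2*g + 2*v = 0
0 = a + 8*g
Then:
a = 24/7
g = -3/7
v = 3/7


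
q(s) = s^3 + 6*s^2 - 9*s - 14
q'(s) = 3*s^2 + 12*s - 9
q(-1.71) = 13.93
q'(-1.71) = -20.75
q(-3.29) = 44.94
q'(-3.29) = -16.01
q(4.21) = 129.07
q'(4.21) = 94.69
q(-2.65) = 33.38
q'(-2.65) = -19.73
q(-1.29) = 5.45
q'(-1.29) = -19.49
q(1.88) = -3.07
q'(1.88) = 24.16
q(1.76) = -5.80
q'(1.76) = 21.41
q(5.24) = 247.46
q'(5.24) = 136.25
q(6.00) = 364.00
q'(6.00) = 171.00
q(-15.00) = -1904.00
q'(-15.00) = 486.00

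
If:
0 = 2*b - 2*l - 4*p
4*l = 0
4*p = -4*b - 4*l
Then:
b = 0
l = 0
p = 0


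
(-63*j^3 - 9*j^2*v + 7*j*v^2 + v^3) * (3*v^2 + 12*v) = -189*j^3*v^2 - 756*j^3*v - 27*j^2*v^3 - 108*j^2*v^2 + 21*j*v^4 + 84*j*v^3 + 3*v^5 + 12*v^4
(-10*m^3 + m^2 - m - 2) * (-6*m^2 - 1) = 60*m^5 - 6*m^4 + 16*m^3 + 11*m^2 + m + 2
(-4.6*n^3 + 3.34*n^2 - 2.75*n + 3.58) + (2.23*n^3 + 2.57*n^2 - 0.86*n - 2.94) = -2.37*n^3 + 5.91*n^2 - 3.61*n + 0.64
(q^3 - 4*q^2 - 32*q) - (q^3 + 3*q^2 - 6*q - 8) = -7*q^2 - 26*q + 8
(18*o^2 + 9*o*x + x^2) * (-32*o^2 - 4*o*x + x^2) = -576*o^4 - 360*o^3*x - 50*o^2*x^2 + 5*o*x^3 + x^4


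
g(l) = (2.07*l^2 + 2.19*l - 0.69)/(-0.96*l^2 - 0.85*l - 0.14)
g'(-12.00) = 0.00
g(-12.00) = -2.12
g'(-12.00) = 0.00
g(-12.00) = -2.12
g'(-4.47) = 0.06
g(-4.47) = -1.99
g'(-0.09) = -141.51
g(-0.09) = 12.21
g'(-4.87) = 0.05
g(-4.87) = -2.01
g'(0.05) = -28.88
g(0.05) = 3.11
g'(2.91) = -0.03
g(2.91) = -2.16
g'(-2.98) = 0.21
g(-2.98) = -1.82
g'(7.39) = 0.00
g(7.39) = -2.18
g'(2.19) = -0.08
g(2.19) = -2.12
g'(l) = (1.92*l + 0.85)*(2.07*l^2 + 2.19*l - 0.69)/(-0.96*l^2 - 0.85*l - 0.14)^2 + (4.14*l + 2.19)/(-0.96*l^2 - 0.85*l - 0.14) = (0.3429*l^2 - 1.9044*l - 0.8931)/(0.9216*l^4 + 1.632*l^3 + 0.9913*l^2 + 0.238*l + 0.0196)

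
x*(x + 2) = x^2 + 2*x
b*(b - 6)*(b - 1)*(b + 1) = b^4 - 6*b^3 - b^2 + 6*b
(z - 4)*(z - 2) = z^2 - 6*z + 8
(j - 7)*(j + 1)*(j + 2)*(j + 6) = j^4 + 2*j^3 - 43*j^2 - 128*j - 84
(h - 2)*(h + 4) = h^2 + 2*h - 8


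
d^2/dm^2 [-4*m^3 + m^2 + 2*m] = 2 - 24*m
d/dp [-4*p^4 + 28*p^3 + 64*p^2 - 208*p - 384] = -16*p^3 + 84*p^2 + 128*p - 208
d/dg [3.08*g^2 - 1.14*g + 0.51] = 6.16*g - 1.14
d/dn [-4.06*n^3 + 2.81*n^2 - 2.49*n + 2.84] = -12.18*n^2 + 5.62*n - 2.49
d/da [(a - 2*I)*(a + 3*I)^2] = (a + 3*I)*(3*a - I)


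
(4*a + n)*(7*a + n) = 28*a^2 + 11*a*n + n^2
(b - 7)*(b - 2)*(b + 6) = b^3 - 3*b^2 - 40*b + 84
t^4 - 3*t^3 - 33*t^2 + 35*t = t*(t - 7)*(t - 1)*(t + 5)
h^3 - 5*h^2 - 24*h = h*(h - 8)*(h + 3)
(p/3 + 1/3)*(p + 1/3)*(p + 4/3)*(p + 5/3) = p^4/3 + 13*p^3/9 + 59*p^2/27 + 107*p/81 + 20/81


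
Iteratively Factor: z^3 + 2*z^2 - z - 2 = (z + 1)*(z^2 + z - 2) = (z + 1)*(z + 2)*(z - 1)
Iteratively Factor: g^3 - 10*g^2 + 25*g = (g - 5)*(g^2 - 5*g) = (g - 5)^2*(g)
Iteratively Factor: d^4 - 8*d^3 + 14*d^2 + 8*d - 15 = (d - 1)*(d^3 - 7*d^2 + 7*d + 15) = (d - 5)*(d - 1)*(d^2 - 2*d - 3) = (d - 5)*(d - 1)*(d + 1)*(d - 3)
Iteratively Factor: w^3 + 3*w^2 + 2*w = (w + 2)*(w^2 + w) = (w + 1)*(w + 2)*(w)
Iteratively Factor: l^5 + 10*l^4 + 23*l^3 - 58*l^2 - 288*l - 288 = (l + 2)*(l^4 + 8*l^3 + 7*l^2 - 72*l - 144) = (l + 2)*(l + 4)*(l^3 + 4*l^2 - 9*l - 36) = (l - 3)*(l + 2)*(l + 4)*(l^2 + 7*l + 12) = (l - 3)*(l + 2)*(l + 3)*(l + 4)*(l + 4)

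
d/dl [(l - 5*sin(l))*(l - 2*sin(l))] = -7*l*cos(l) + 2*l - 7*sin(l) + 10*sin(2*l)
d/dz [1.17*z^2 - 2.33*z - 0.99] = 2.34*z - 2.33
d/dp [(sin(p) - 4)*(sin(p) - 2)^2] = (sin(p) - 2)*(3*sin(p) - 10)*cos(p)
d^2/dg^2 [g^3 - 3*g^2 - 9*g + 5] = 6*g - 6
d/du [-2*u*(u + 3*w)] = -4*u - 6*w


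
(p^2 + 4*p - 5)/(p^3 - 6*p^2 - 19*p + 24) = (p + 5)/(p^2 - 5*p - 24)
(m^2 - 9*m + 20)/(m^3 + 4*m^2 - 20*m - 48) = (m - 5)/(m^2 + 8*m + 12)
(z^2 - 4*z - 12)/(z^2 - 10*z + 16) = (z^2 - 4*z - 12)/(z^2 - 10*z + 16)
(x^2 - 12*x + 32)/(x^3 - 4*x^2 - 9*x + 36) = (x - 8)/(x^2 - 9)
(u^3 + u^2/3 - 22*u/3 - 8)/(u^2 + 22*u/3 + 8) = (u^2 - u - 6)/(u + 6)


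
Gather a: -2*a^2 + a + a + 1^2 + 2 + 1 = -2*a^2 + 2*a + 4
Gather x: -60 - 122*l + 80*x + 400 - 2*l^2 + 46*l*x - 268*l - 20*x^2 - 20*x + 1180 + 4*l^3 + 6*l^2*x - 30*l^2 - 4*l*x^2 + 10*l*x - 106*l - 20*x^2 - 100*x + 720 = 4*l^3 - 32*l^2 - 496*l + x^2*(-4*l - 40) + x*(6*l^2 + 56*l - 40) + 2240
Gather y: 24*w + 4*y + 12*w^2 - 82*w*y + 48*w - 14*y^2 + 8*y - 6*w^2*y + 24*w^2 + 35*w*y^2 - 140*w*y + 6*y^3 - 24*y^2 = 36*w^2 + 72*w + 6*y^3 + y^2*(35*w - 38) + y*(-6*w^2 - 222*w + 12)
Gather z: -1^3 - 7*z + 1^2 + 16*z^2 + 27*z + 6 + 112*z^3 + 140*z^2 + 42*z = 112*z^3 + 156*z^2 + 62*z + 6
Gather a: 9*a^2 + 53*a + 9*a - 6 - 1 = 9*a^2 + 62*a - 7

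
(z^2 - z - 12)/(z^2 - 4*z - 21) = (z - 4)/(z - 7)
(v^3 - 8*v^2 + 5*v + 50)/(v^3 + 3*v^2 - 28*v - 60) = (v - 5)/(v + 6)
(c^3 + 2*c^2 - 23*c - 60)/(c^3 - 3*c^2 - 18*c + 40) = (c + 3)/(c - 2)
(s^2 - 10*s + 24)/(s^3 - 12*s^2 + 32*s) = (s - 6)/(s*(s - 8))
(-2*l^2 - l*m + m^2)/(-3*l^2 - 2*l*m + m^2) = (2*l - m)/(3*l - m)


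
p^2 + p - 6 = (p - 2)*(p + 3)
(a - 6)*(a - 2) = a^2 - 8*a + 12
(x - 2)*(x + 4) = x^2 + 2*x - 8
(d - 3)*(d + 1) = d^2 - 2*d - 3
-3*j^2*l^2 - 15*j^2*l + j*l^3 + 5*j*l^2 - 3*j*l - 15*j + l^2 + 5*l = (-3*j + l)*(l + 5)*(j*l + 1)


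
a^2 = a^2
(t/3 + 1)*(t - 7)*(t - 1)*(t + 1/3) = t^4/3 - 14*t^3/9 - 56*t^2/9 + 46*t/9 + 7/3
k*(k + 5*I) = k^2 + 5*I*k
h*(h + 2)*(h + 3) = h^3 + 5*h^2 + 6*h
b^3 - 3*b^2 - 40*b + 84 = (b - 7)*(b - 2)*(b + 6)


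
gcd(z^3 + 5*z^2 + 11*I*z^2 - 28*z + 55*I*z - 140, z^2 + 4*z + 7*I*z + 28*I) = z + 7*I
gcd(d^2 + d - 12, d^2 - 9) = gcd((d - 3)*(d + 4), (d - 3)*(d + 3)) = d - 3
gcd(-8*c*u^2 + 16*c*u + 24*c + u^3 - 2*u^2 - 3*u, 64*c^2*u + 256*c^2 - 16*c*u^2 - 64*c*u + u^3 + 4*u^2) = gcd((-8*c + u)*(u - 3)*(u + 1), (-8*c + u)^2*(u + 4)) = -8*c + u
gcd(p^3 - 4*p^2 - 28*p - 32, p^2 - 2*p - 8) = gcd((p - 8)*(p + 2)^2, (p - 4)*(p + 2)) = p + 2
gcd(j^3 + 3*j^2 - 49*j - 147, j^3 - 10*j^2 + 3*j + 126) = j^2 - 4*j - 21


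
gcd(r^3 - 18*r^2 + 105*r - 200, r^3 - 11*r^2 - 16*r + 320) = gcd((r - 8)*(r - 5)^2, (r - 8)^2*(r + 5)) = r - 8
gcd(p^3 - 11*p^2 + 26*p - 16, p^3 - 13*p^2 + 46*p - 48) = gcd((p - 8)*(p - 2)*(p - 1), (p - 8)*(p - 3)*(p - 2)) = p^2 - 10*p + 16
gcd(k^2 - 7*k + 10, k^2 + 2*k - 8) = k - 2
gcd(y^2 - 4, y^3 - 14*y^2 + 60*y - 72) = y - 2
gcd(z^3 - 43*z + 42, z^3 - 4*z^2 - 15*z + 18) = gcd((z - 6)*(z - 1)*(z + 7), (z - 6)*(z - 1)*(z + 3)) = z^2 - 7*z + 6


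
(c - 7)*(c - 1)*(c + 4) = c^3 - 4*c^2 - 25*c + 28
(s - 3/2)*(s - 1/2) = s^2 - 2*s + 3/4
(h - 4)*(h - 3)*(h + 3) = h^3 - 4*h^2 - 9*h + 36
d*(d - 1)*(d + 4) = d^3 + 3*d^2 - 4*d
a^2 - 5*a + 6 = (a - 3)*(a - 2)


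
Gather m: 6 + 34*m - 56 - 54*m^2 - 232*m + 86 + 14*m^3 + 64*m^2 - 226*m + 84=14*m^3 + 10*m^2 - 424*m + 120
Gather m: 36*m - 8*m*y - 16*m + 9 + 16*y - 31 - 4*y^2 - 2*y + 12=m*(20 - 8*y) - 4*y^2 + 14*y - 10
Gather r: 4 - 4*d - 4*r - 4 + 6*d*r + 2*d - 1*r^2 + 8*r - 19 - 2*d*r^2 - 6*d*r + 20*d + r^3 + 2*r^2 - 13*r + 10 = 18*d + r^3 + r^2*(1 - 2*d) - 9*r - 9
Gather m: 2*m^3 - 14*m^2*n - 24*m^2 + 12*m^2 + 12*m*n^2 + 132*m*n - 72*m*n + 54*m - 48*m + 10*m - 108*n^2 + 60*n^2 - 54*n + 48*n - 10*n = 2*m^3 + m^2*(-14*n - 12) + m*(12*n^2 + 60*n + 16) - 48*n^2 - 16*n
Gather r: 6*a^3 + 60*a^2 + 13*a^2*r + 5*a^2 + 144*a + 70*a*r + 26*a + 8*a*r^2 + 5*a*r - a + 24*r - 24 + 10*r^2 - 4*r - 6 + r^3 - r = 6*a^3 + 65*a^2 + 169*a + r^3 + r^2*(8*a + 10) + r*(13*a^2 + 75*a + 19) - 30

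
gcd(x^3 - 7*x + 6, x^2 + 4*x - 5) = x - 1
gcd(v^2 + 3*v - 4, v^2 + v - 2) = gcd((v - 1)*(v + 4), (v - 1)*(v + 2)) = v - 1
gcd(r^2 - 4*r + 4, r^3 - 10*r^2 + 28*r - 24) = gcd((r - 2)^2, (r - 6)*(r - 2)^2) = r^2 - 4*r + 4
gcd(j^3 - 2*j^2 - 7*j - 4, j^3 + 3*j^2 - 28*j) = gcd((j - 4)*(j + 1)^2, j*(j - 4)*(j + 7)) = j - 4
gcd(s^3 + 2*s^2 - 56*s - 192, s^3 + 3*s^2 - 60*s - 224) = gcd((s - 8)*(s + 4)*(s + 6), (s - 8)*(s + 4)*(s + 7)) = s^2 - 4*s - 32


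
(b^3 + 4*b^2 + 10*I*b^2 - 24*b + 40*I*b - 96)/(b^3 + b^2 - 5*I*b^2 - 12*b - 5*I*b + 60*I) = (b^2 + 10*I*b - 24)/(b^2 - b*(3 + 5*I) + 15*I)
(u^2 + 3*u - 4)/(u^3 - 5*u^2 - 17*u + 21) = (u + 4)/(u^2 - 4*u - 21)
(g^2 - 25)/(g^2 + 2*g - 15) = (g - 5)/(g - 3)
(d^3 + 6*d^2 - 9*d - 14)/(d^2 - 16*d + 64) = (d^3 + 6*d^2 - 9*d - 14)/(d^2 - 16*d + 64)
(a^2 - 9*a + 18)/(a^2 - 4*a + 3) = (a - 6)/(a - 1)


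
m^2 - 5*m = m*(m - 5)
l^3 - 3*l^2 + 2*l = l*(l - 2)*(l - 1)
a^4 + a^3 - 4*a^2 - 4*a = a*(a - 2)*(a + 1)*(a + 2)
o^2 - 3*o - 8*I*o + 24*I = (o - 3)*(o - 8*I)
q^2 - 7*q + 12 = (q - 4)*(q - 3)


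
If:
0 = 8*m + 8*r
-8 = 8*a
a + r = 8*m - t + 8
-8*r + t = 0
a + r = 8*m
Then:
No Solution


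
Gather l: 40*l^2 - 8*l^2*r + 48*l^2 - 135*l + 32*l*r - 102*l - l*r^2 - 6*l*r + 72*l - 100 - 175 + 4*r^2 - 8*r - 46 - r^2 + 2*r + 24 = l^2*(88 - 8*r) + l*(-r^2 + 26*r - 165) + 3*r^2 - 6*r - 297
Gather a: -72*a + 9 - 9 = -72*a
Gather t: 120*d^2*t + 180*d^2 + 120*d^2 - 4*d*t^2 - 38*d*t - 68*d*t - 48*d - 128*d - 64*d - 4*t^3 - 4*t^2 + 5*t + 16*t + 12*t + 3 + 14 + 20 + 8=300*d^2 - 240*d - 4*t^3 + t^2*(-4*d - 4) + t*(120*d^2 - 106*d + 33) + 45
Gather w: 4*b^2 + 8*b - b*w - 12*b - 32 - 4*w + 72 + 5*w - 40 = 4*b^2 - 4*b + w*(1 - b)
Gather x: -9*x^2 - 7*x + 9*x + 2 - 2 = -9*x^2 + 2*x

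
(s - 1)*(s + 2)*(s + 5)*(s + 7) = s^4 + 13*s^3 + 45*s^2 + 11*s - 70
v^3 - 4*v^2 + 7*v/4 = v*(v - 7/2)*(v - 1/2)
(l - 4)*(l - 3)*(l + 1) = l^3 - 6*l^2 + 5*l + 12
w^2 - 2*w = w*(w - 2)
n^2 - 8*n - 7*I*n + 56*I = (n - 8)*(n - 7*I)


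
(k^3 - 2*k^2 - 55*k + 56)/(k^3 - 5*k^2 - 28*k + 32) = (k + 7)/(k + 4)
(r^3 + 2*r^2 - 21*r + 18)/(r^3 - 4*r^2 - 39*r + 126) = (r - 1)/(r - 7)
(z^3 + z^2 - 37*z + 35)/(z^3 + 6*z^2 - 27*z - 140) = (z - 1)/(z + 4)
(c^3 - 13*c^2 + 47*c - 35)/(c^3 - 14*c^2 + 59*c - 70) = (c - 1)/(c - 2)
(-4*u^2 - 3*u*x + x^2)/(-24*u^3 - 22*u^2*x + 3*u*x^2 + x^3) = 1/(6*u + x)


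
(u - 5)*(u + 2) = u^2 - 3*u - 10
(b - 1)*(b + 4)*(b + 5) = b^3 + 8*b^2 + 11*b - 20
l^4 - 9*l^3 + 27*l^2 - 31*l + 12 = (l - 4)*(l - 3)*(l - 1)^2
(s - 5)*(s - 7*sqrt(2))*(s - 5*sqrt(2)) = s^3 - 12*sqrt(2)*s^2 - 5*s^2 + 70*s + 60*sqrt(2)*s - 350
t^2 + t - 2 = (t - 1)*(t + 2)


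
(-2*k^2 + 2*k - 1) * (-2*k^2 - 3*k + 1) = 4*k^4 + 2*k^3 - 6*k^2 + 5*k - 1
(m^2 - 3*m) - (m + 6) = m^2 - 4*m - 6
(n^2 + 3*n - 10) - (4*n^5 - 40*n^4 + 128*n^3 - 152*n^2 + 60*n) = -4*n^5 + 40*n^4 - 128*n^3 + 153*n^2 - 57*n - 10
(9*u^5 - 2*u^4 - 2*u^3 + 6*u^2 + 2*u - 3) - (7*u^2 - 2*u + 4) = 9*u^5 - 2*u^4 - 2*u^3 - u^2 + 4*u - 7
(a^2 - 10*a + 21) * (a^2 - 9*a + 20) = a^4 - 19*a^3 + 131*a^2 - 389*a + 420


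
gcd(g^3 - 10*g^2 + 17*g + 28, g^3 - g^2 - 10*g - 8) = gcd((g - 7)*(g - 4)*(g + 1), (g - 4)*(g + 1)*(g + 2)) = g^2 - 3*g - 4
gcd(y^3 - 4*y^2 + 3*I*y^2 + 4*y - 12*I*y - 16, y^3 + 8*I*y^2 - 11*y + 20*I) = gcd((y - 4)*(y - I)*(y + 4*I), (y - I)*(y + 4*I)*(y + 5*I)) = y^2 + 3*I*y + 4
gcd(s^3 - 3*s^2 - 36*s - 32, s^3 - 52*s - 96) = s - 8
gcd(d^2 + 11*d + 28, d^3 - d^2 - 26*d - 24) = d + 4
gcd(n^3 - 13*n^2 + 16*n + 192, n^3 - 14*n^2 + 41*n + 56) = n - 8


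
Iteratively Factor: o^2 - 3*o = (o - 3)*(o)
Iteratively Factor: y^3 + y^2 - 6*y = (y)*(y^2 + y - 6) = y*(y - 2)*(y + 3)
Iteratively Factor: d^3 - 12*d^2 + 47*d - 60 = (d - 5)*(d^2 - 7*d + 12) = (d - 5)*(d - 3)*(d - 4)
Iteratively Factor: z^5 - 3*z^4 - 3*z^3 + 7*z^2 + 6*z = (z)*(z^4 - 3*z^3 - 3*z^2 + 7*z + 6) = z*(z - 2)*(z^3 - z^2 - 5*z - 3) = z*(z - 2)*(z + 1)*(z^2 - 2*z - 3) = z*(z - 3)*(z - 2)*(z + 1)*(z + 1)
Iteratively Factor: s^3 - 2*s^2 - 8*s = (s - 4)*(s^2 + 2*s) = (s - 4)*(s + 2)*(s)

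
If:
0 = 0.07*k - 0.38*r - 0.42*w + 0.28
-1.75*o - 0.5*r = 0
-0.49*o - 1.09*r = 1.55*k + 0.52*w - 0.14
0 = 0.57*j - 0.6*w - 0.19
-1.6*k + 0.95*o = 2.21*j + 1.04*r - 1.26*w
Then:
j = -6.04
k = -2.18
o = -2.01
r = 7.02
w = -6.05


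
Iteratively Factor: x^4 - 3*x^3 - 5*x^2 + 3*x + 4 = (x + 1)*(x^3 - 4*x^2 - x + 4) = (x - 4)*(x + 1)*(x^2 - 1) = (x - 4)*(x - 1)*(x + 1)*(x + 1)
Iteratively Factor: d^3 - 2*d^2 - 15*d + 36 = (d + 4)*(d^2 - 6*d + 9) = (d - 3)*(d + 4)*(d - 3)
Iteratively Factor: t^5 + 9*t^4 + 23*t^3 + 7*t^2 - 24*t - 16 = (t + 1)*(t^4 + 8*t^3 + 15*t^2 - 8*t - 16) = (t + 1)^2*(t^3 + 7*t^2 + 8*t - 16) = (t + 1)^2*(t + 4)*(t^2 + 3*t - 4) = (t + 1)^2*(t + 4)^2*(t - 1)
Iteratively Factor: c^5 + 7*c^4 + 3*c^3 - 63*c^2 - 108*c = (c)*(c^4 + 7*c^3 + 3*c^2 - 63*c - 108) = c*(c - 3)*(c^3 + 10*c^2 + 33*c + 36) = c*(c - 3)*(c + 3)*(c^2 + 7*c + 12) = c*(c - 3)*(c + 3)*(c + 4)*(c + 3)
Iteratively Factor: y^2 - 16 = (y + 4)*(y - 4)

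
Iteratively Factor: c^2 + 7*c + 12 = (c + 3)*(c + 4)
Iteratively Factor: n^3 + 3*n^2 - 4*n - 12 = (n + 3)*(n^2 - 4) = (n + 2)*(n + 3)*(n - 2)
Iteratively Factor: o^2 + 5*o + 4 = (o + 1)*(o + 4)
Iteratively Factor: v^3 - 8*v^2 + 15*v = (v - 3)*(v^2 - 5*v) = (v - 5)*(v - 3)*(v)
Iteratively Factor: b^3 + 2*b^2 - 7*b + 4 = (b + 4)*(b^2 - 2*b + 1) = (b - 1)*(b + 4)*(b - 1)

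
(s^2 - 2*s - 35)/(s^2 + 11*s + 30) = (s - 7)/(s + 6)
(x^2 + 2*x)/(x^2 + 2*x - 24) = x*(x + 2)/(x^2 + 2*x - 24)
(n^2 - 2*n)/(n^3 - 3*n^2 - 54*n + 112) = n/(n^2 - n - 56)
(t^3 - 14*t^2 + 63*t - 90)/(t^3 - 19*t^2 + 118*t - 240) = (t - 3)/(t - 8)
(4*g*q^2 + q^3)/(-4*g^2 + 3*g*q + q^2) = q^2/(-g + q)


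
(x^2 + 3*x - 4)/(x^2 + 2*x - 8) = (x - 1)/(x - 2)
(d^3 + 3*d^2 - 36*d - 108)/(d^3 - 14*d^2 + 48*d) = (d^2 + 9*d + 18)/(d*(d - 8))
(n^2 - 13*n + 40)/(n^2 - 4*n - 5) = (n - 8)/(n + 1)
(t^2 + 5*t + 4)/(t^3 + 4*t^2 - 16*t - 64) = (t + 1)/(t^2 - 16)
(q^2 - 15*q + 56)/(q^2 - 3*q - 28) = (q - 8)/(q + 4)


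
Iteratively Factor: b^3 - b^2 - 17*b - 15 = (b + 1)*(b^2 - 2*b - 15) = (b - 5)*(b + 1)*(b + 3)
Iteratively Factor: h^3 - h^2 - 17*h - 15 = (h - 5)*(h^2 + 4*h + 3) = (h - 5)*(h + 1)*(h + 3)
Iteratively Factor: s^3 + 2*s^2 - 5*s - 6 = (s + 3)*(s^2 - s - 2) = (s - 2)*(s + 3)*(s + 1)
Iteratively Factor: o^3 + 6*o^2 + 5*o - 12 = (o + 4)*(o^2 + 2*o - 3) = (o - 1)*(o + 4)*(o + 3)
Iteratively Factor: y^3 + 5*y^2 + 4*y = (y + 4)*(y^2 + y) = (y + 1)*(y + 4)*(y)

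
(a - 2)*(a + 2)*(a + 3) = a^3 + 3*a^2 - 4*a - 12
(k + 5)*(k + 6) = k^2 + 11*k + 30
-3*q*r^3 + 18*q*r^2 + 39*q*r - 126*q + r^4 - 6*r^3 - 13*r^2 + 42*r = (-3*q + r)*(r - 7)*(r - 2)*(r + 3)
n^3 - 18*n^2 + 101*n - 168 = (n - 8)*(n - 7)*(n - 3)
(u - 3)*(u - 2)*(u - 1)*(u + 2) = u^4 - 4*u^3 - u^2 + 16*u - 12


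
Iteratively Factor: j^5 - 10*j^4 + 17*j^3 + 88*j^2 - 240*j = (j - 5)*(j^4 - 5*j^3 - 8*j^2 + 48*j) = (j - 5)*(j - 4)*(j^3 - j^2 - 12*j) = j*(j - 5)*(j - 4)*(j^2 - j - 12) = j*(j - 5)*(j - 4)*(j + 3)*(j - 4)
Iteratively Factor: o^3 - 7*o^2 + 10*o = (o)*(o^2 - 7*o + 10) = o*(o - 2)*(o - 5)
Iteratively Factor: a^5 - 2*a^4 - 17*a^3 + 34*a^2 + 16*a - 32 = (a - 1)*(a^4 - a^3 - 18*a^2 + 16*a + 32) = (a - 1)*(a + 1)*(a^3 - 2*a^2 - 16*a + 32) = (a - 4)*(a - 1)*(a + 1)*(a^2 + 2*a - 8) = (a - 4)*(a - 2)*(a - 1)*(a + 1)*(a + 4)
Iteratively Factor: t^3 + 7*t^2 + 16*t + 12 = (t + 2)*(t^2 + 5*t + 6) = (t + 2)*(t + 3)*(t + 2)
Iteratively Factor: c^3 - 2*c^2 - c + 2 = (c - 1)*(c^2 - c - 2) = (c - 2)*(c - 1)*(c + 1)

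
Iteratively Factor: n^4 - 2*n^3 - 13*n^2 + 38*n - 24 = (n - 3)*(n^3 + n^2 - 10*n + 8) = (n - 3)*(n - 2)*(n^2 + 3*n - 4) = (n - 3)*(n - 2)*(n - 1)*(n + 4)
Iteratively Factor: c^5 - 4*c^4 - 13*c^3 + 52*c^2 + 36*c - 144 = (c + 3)*(c^4 - 7*c^3 + 8*c^2 + 28*c - 48) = (c - 4)*(c + 3)*(c^3 - 3*c^2 - 4*c + 12) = (c - 4)*(c - 3)*(c + 3)*(c^2 - 4) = (c - 4)*(c - 3)*(c + 2)*(c + 3)*(c - 2)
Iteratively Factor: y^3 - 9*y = (y + 3)*(y^2 - 3*y) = y*(y + 3)*(y - 3)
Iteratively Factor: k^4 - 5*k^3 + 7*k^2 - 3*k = (k)*(k^3 - 5*k^2 + 7*k - 3) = k*(k - 3)*(k^2 - 2*k + 1) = k*(k - 3)*(k - 1)*(k - 1)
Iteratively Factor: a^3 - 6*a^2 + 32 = (a - 4)*(a^2 - 2*a - 8) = (a - 4)^2*(a + 2)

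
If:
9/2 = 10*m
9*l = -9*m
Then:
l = -9/20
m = 9/20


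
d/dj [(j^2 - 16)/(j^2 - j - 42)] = (-j^2 - 52*j - 16)/(j^4 - 2*j^3 - 83*j^2 + 84*j + 1764)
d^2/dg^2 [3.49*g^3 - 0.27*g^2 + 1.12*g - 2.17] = 20.94*g - 0.54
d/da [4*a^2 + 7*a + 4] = 8*a + 7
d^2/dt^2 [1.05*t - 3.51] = 0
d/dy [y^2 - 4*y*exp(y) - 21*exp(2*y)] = -4*y*exp(y) + 2*y - 42*exp(2*y) - 4*exp(y)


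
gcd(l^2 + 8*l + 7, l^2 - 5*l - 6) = l + 1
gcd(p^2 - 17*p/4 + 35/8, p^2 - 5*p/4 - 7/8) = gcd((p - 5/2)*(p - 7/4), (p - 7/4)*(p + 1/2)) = p - 7/4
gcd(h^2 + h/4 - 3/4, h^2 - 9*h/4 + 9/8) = h - 3/4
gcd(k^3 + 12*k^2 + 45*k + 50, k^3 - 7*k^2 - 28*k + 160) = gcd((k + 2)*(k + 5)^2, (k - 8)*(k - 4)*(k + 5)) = k + 5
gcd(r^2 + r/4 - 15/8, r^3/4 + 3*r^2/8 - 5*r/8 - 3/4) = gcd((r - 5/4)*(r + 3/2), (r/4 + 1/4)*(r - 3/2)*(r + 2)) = 1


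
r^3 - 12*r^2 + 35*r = r*(r - 7)*(r - 5)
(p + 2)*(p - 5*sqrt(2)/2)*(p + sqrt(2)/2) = p^3 - 2*sqrt(2)*p^2 + 2*p^2 - 4*sqrt(2)*p - 5*p/2 - 5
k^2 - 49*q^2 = (k - 7*q)*(k + 7*q)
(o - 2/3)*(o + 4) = o^2 + 10*o/3 - 8/3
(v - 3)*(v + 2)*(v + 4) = v^3 + 3*v^2 - 10*v - 24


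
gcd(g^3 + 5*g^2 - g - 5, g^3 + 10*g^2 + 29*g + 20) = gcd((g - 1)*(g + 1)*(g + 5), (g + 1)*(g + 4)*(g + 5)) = g^2 + 6*g + 5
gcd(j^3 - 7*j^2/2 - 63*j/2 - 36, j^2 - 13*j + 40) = j - 8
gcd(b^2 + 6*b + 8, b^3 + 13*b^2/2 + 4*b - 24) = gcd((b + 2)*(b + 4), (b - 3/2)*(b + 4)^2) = b + 4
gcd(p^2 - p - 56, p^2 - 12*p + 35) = 1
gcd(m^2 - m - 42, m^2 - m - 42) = m^2 - m - 42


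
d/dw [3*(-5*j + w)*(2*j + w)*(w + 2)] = -30*j^2 - 18*j*w - 18*j + 9*w^2 + 12*w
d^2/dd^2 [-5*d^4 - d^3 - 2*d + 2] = 6*d*(-10*d - 1)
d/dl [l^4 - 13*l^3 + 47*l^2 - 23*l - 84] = 4*l^3 - 39*l^2 + 94*l - 23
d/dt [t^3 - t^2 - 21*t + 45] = 3*t^2 - 2*t - 21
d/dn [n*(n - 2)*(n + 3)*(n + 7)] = 4*n^3 + 24*n^2 + 2*n - 42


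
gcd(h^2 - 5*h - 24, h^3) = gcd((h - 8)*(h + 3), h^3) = 1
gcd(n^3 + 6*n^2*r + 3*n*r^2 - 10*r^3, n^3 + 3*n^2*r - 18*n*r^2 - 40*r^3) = n^2 + 7*n*r + 10*r^2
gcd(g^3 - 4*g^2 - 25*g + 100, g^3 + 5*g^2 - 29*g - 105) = g - 5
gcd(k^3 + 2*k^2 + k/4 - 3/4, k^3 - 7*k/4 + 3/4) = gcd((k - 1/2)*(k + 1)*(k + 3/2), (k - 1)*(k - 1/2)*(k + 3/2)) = k^2 + k - 3/4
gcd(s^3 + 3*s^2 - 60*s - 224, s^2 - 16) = s + 4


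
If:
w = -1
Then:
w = -1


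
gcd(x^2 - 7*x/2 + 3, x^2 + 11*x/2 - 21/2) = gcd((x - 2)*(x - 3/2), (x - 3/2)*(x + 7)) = x - 3/2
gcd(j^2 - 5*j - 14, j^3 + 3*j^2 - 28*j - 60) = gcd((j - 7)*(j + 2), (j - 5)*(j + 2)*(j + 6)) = j + 2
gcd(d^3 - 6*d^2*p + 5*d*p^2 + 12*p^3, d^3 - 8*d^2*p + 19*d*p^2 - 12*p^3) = d^2 - 7*d*p + 12*p^2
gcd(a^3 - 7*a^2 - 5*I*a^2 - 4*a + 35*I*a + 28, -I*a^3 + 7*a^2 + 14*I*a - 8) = 1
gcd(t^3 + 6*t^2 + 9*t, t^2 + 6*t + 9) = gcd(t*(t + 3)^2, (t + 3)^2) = t^2 + 6*t + 9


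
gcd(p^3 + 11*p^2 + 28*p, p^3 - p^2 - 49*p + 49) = p + 7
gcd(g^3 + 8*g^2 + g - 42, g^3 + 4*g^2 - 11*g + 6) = 1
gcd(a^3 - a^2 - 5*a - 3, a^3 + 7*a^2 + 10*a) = 1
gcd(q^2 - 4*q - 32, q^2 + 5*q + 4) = q + 4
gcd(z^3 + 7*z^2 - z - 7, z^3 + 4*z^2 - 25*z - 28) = z^2 + 8*z + 7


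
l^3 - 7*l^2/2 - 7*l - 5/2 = (l - 5)*(l + 1/2)*(l + 1)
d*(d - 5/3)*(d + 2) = d^3 + d^2/3 - 10*d/3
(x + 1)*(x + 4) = x^2 + 5*x + 4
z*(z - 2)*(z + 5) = z^3 + 3*z^2 - 10*z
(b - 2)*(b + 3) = b^2 + b - 6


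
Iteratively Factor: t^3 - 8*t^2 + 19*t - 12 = (t - 4)*(t^2 - 4*t + 3) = (t - 4)*(t - 1)*(t - 3)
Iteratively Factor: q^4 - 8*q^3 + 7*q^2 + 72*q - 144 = (q + 3)*(q^3 - 11*q^2 + 40*q - 48) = (q - 4)*(q + 3)*(q^2 - 7*q + 12) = (q - 4)^2*(q + 3)*(q - 3)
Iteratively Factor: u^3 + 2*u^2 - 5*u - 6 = (u - 2)*(u^2 + 4*u + 3) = (u - 2)*(u + 3)*(u + 1)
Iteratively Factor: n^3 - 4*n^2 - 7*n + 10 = (n - 5)*(n^2 + n - 2) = (n - 5)*(n - 1)*(n + 2)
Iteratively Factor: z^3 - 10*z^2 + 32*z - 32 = (z - 4)*(z^2 - 6*z + 8) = (z - 4)*(z - 2)*(z - 4)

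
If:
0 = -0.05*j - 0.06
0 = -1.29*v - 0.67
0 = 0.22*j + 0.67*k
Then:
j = -1.20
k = 0.39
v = -0.52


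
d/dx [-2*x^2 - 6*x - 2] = -4*x - 6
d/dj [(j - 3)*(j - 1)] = 2*j - 4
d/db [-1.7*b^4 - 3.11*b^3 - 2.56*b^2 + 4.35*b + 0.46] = -6.8*b^3 - 9.33*b^2 - 5.12*b + 4.35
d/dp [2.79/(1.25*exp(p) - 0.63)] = -3.4875*exp(p)/(1.25*exp(p) - 0.63)^2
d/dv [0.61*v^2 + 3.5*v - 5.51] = 1.22*v + 3.5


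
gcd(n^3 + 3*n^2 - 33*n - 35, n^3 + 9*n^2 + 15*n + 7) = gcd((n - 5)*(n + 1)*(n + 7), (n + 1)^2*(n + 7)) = n^2 + 8*n + 7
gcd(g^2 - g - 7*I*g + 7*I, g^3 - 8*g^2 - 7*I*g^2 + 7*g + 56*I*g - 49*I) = g^2 + g*(-1 - 7*I) + 7*I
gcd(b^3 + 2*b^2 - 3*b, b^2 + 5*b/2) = b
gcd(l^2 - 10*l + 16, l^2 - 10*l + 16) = l^2 - 10*l + 16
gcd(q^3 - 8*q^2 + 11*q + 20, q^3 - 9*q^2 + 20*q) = q^2 - 9*q + 20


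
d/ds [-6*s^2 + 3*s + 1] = 3 - 12*s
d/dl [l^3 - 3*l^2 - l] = 3*l^2 - 6*l - 1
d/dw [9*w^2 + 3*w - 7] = 18*w + 3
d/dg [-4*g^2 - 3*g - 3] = -8*g - 3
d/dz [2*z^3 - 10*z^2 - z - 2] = 6*z^2 - 20*z - 1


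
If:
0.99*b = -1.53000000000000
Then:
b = -1.55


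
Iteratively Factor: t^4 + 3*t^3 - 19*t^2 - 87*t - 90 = (t + 2)*(t^3 + t^2 - 21*t - 45) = (t + 2)*(t + 3)*(t^2 - 2*t - 15) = (t + 2)*(t + 3)^2*(t - 5)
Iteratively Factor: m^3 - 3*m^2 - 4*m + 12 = (m - 2)*(m^2 - m - 6) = (m - 2)*(m + 2)*(m - 3)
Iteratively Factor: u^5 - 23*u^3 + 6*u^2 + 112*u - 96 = (u - 2)*(u^4 + 2*u^3 - 19*u^2 - 32*u + 48) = (u - 2)*(u - 1)*(u^3 + 3*u^2 - 16*u - 48) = (u - 2)*(u - 1)*(u + 3)*(u^2 - 16) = (u - 2)*(u - 1)*(u + 3)*(u + 4)*(u - 4)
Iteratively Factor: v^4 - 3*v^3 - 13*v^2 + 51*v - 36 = (v - 1)*(v^3 - 2*v^2 - 15*v + 36) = (v - 3)*(v - 1)*(v^2 + v - 12) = (v - 3)^2*(v - 1)*(v + 4)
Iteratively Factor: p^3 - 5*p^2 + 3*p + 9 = (p - 3)*(p^2 - 2*p - 3) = (p - 3)*(p + 1)*(p - 3)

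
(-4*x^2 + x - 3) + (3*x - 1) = -4*x^2 + 4*x - 4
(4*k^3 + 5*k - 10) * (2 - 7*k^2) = -28*k^5 - 27*k^3 + 70*k^2 + 10*k - 20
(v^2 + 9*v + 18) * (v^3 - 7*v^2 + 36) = v^5 + 2*v^4 - 45*v^3 - 90*v^2 + 324*v + 648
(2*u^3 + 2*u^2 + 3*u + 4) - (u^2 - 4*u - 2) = 2*u^3 + u^2 + 7*u + 6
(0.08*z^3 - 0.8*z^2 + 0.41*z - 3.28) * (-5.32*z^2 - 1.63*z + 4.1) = -0.4256*z^5 + 4.1256*z^4 - 0.5492*z^3 + 13.5013*z^2 + 7.0274*z - 13.448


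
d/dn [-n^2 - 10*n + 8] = -2*n - 10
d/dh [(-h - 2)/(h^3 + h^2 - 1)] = (-h^3 - h^2 + h*(h + 2)*(3*h + 2) + 1)/(h^3 + h^2 - 1)^2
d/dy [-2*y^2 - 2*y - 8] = -4*y - 2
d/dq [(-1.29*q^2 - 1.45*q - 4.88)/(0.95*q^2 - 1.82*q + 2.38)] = (3.7253*q^2 + 3.1316*q - 12.3326)/(0.9025*q^4 - 3.458*q^3 + 7.8344*q^2 - 8.6632*q + 5.6644)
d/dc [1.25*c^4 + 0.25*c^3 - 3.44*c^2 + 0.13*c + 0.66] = 5.0*c^3 + 0.75*c^2 - 6.88*c + 0.13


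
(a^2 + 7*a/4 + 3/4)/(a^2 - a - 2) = (a + 3/4)/(a - 2)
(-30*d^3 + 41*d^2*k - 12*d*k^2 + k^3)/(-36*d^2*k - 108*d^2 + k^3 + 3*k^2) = (5*d^2 - 6*d*k + k^2)/(6*d*k + 18*d + k^2 + 3*k)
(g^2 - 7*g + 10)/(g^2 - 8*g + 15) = (g - 2)/(g - 3)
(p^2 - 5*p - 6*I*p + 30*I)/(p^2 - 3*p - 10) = (p - 6*I)/(p + 2)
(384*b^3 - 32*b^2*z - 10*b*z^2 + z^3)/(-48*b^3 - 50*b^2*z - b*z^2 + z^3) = (-8*b + z)/(b + z)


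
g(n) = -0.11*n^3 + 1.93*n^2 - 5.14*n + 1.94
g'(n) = -0.33*n^2 + 3.86*n - 5.14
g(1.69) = -1.77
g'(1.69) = 0.44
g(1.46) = -1.79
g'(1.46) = -0.21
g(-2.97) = 37.11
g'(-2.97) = -19.52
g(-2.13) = 22.71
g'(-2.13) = -14.86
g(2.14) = -1.30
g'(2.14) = 1.61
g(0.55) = -0.32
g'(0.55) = -3.12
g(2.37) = -0.87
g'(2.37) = 2.15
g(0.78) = -0.95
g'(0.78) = -2.33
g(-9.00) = 284.72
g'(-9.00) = -66.61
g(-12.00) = 531.62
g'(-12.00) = -98.98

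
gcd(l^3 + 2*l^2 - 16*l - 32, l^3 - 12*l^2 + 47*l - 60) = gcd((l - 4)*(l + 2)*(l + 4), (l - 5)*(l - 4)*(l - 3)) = l - 4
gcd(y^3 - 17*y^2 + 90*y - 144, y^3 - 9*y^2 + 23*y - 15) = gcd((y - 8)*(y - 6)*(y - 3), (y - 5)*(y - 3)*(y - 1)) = y - 3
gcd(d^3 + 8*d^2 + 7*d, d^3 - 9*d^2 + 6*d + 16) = d + 1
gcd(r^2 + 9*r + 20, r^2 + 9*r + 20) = r^2 + 9*r + 20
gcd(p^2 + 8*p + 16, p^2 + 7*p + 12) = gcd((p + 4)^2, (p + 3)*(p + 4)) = p + 4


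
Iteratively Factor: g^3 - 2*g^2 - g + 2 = (g - 2)*(g^2 - 1) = (g - 2)*(g - 1)*(g + 1)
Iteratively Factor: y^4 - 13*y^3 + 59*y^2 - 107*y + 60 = (y - 1)*(y^3 - 12*y^2 + 47*y - 60) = (y - 3)*(y - 1)*(y^2 - 9*y + 20) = (y - 4)*(y - 3)*(y - 1)*(y - 5)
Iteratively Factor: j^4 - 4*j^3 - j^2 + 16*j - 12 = (j - 3)*(j^3 - j^2 - 4*j + 4) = (j - 3)*(j + 2)*(j^2 - 3*j + 2) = (j - 3)*(j - 1)*(j + 2)*(j - 2)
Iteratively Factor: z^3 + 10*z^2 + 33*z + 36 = (z + 4)*(z^2 + 6*z + 9) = (z + 3)*(z + 4)*(z + 3)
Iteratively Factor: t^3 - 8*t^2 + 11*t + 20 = (t + 1)*(t^2 - 9*t + 20) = (t - 4)*(t + 1)*(t - 5)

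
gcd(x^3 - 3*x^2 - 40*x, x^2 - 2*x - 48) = x - 8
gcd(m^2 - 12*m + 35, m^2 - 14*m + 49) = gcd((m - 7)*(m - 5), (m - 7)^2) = m - 7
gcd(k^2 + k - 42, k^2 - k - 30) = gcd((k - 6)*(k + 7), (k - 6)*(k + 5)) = k - 6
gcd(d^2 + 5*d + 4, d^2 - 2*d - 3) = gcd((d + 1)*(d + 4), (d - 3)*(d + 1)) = d + 1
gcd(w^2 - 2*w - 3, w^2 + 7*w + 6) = w + 1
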